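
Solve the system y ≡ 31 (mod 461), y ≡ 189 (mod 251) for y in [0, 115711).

18010

461⁻¹ mod 251: 461·202 ≡ 1 (mod 251), so 461⁻¹ ≡ 202.
y = 31 + 461·((189 − 31)·202 mod 251) = 31 + 461·39 = 18010.
Check: 18010 mod 461 = 31, 18010 mod 251 = 189. ✓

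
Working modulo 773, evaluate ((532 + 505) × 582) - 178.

532 + 505 = 1037 ≡ 264 (mod 773)
264 × 582 = 153648 ≡ 594 (mod 773)
594 - 178 = 416

416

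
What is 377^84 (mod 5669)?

3051

Compute successive squares:
377^1 ≡ 377 (mod 5669)
377^2 ≡ 377^2 = 142129 ≡ 404 (mod 5669)
377^4 ≡ 404^2 = 163216 ≡ 4484 (mod 5669)
377^8 ≡ 4484^2 = 20106256 ≡ 3982 (mod 5669)
377^16 ≡ 3982^2 = 15856324 ≡ 131 (mod 5669)
377^32 ≡ 131^2 = 17161 ≡ 154 (mod 5669)
377^64 ≡ 154^2 = 23716 ≡ 1040 (mod 5669)
377^84 = 377^64 × 377^16 × 377^4 ≡ 1040 × 131 × 4484 (mod 5669).
Accumulate the product:
1040 × 131 = 136240 ≡ 184
184 × 4484 = 825056 ≡ 3051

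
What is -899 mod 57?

-899 = -16·57 + 13, so -899 ≡ 13 (mod 57).

13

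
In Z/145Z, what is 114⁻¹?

14

Apply the Euclidean algorithm and back-substitute:
145 = 1*114 + 31
114 = 3*31 + 21
31 = 1*21 + 10
21 = 2*10 + 1
10 = 10*1 + 0
gcd(114, 145) = 1, so the inverse exists.
Back-substitute for 1:
1 = 1*21 − 2*10
  = −2*31 + 3*21
  = 3*114 − 11*31
  = −11*145 + 14*114
So 114⁻¹ ≡ 14 (mod 145).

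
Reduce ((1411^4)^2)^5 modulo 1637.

(1411)^4 ≡ 199 (mod 1637)
(199)^2 ≡ 313 (mod 1637)
(313)^5 ≡ 11 (mod 1637)

11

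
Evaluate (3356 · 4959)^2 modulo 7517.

3356 · 4959 = 16642404 ≡ 7283 (mod 7517)
(7283)^2 ≡ 2137 (mod 7517)

2137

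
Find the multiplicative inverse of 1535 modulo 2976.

95

Run the extended Euclidean algorithm:
2976 = 1·1535 + 1441
1535 = 1·1441 + 94
1441 = 15·94 + 31
94 = 3·31 + 1
31 = 31·1 + 0
gcd(1535, 2976) = 1, so the inverse exists.
Back-substitute for 1:
1 = 1·94 − 3·31
  = −3·1441 + 46·94
  = 46·1535 − 49·1441
  = −49·2976 + 95·1535
So 1535⁻¹ ≡ 95 (mod 2976).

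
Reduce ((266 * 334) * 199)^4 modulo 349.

266 * 334 = 88844 ≡ 198 (mod 349)
198 * 199 = 39402 ≡ 314 (mod 349)
(314)^4 ≡ 274 (mod 349)

274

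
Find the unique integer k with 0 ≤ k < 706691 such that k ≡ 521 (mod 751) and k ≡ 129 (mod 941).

478157

751⁻¹ mod 941: 751·104 ≡ 1 (mod 941), so 751⁻¹ ≡ 104.
k = 521 + 751·((129 − 521)·104 mod 941) = 521 + 751·636 = 478157.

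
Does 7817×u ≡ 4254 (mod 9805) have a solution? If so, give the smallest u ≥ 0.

6597

gcd(7817, 9805) = 1, so a unique solution mod 9805 exists.
7817⁻¹ ≡ 4503 (mod 9805).
u ≡ 4503×4254 ≡ 6597 (mod 9805).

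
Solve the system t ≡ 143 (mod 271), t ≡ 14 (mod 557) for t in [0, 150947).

65183

271⁻¹ mod 557: 271×37 ≡ 1 (mod 557), so 271⁻¹ ≡ 37.
t = 143 + 271×((14 − 143)×37 mod 557) = 143 + 271×240 = 65183.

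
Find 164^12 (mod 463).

64

Using repeated squaring:
12 in binary is 1100, i.e. 12 = 8 + 4.
164^1 ≡ 164 (mod 463)
164^2 ≡ 164^2 = 26896 ≡ 42 (mod 463)
164^4 ≡ 42^2 = 1764 ≡ 375 (mod 463)
164^8 ≡ 375^2 = 140625 ≡ 336 (mod 463)
164^12 = 164^8 × 164^4 ≡ 336 × 375 (mod 463).
336 × 375 = 126000 ≡ 64 (mod 463).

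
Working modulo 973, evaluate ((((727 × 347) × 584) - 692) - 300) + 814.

69

727 × 347 = 252269 ≡ 262 (mod 973)
262 × 584 = 153008 ≡ 247 (mod 973)
247 - 692 = -445 ≡ 528 (mod 973)
528 - 300 = 228
228 + 814 = 1042 ≡ 69 (mod 973)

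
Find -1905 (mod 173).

-1905 = -12*173 + 171, so -1905 ≡ 171 (mod 173).

171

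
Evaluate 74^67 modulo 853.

67 in binary is 1000011, i.e. 67 = 64 + 2 + 1.
74^1 ≡ 74 (mod 853)
74^2 ≡ 74^2 = 5476 ≡ 358 (mod 853)
74^4 ≡ 358^2 = 128164 ≡ 214 (mod 853)
74^8 ≡ 214^2 = 45796 ≡ 587 (mod 853)
74^16 ≡ 587^2 = 344569 ≡ 810 (mod 853)
74^32 ≡ 810^2 = 656100 ≡ 143 (mod 853)
74^64 ≡ 143^2 = 20449 ≡ 830 (mod 853)
74^67 = 74^64 * 74^2 * 74^1 ≡ 830 * 358 * 74 (mod 853).
Accumulate the product:
830 * 358 = 297140 ≡ 296
296 * 74 = 21904 ≡ 579

579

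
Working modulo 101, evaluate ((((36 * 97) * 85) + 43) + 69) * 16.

74

36 * 97 = 3492 ≡ 58 (mod 101)
58 * 85 = 4930 ≡ 82 (mod 101)
82 + 43 = 125 ≡ 24 (mod 101)
24 + 69 = 93
93 * 16 = 1488 ≡ 74 (mod 101)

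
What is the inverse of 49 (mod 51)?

Run the extended Euclidean algorithm:
51 = 1*49 + 2
49 = 24*2 + 1
2 = 2*1 + 0
gcd(49, 51) = 1, so the inverse exists.
Bézout: 1 = −24*51 + 25*49.
So 49⁻¹ ≡ 25 (mod 51).

25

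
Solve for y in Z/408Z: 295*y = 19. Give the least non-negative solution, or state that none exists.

397

gcd(295, 408) = 1, so a unique solution mod 408 exists.
295⁻¹ ≡ 343 (mod 408).
y ≡ 343*19 ≡ 397 (mod 408).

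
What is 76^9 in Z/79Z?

9 in binary is 1001, i.e. 9 = 8 + 1.
76^1 ≡ 76 (mod 79)
76^2 ≡ 76^2 = 5776 ≡ 9 (mod 79)
76^4 ≡ 9^2 = 81 ≡ 2 (mod 79)
76^8 ≡ 2^2 = 4 (mod 79)
76^9 = 76^8 × 76^1 ≡ 4 × 76 (mod 79).
4 × 76 = 304 ≡ 67 (mod 79).

67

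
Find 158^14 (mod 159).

1

Using repeated squaring:
158^1 ≡ 158 (mod 159)
158^2 ≡ 158^2 = 24964 ≡ 1 (mod 159)
158^4 ≡ 1^2 = 1 (mod 159)
158^8 ≡ 1^2 = 1 (mod 159)
158^14 = 158^8 * 158^4 * 158^2 ≡ 1 * 1 * 1 (mod 159).
Accumulate the product:
1 * 1 = 1
1 * 1 = 1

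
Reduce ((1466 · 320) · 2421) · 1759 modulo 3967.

1466 · 320 = 469120 ≡ 1014 (mod 3967)
1014 · 2421 = 2454894 ≡ 3288 (mod 3967)
3288 · 1759 = 5783592 ≡ 3673 (mod 3967)

3673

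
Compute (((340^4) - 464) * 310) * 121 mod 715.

(340)^4 ≡ 705 (mod 715)
705 - 464 = 241
241 * 310 = 74710 ≡ 350 (mod 715)
350 * 121 = 42350 ≡ 165 (mod 715)

165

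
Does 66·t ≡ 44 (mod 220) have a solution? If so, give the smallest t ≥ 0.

4

gcd(66, 220) = 22, and 22 | 44, so solutions exist.
Divide through by 22: 3·t ≡ 2 mod 10.
3⁻¹ ≡ 7 (mod 10).
t ≡ 7·2 ≡ 4 (mod 10).
The smallest non-negative solution is t = 4.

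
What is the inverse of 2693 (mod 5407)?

4377

Apply the Euclidean algorithm and back-substitute:
5407 = 2*2693 + 21
2693 = 128*21 + 5
21 = 4*5 + 1
5 = 5*1 + 0
gcd(2693, 5407) = 1, so the inverse exists.
Back-substitute for 1:
1 = 1*21 − 4*5
  = −4*2693 + 513*21
  = 513*5407 − 1030*2693
So 2693⁻¹ ≡ −1030 ≡ 4377 (mod 5407).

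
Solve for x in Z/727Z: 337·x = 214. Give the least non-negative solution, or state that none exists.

376

gcd(337, 727) = 1, so a unique solution mod 727 exists.
337⁻¹ ≡ 192 (mod 727).
x ≡ 192·214 ≡ 376 (mod 727).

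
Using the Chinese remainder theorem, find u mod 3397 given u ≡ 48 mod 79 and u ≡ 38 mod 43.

2102

79⁻¹ mod 43: 79*6 ≡ 1 (mod 43), so 79⁻¹ ≡ 6.
u = 48 + 79*((38 − 48)*6 mod 43) = 48 + 79*26 = 2102.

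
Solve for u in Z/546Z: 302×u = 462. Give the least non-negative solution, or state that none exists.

gcd(302, 546) = 2, and 2 | 462, so solutions exist.
Divide through by 2: 151×u mod 273 = 231.
151⁻¹ ≡ 226 (mod 273).
u ≡ 226×231 ≡ 63 (mod 273).
The smallest non-negative solution is u = 63.

63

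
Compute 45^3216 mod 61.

20

Using repeated squaring:
3216 in binary is 110010010000, i.e. 3216 = 2048 + 1024 + 128 + 16.
45^1 ≡ 45 (mod 61)
45^2 ≡ 45^2 = 2025 ≡ 12 (mod 61)
45^4 ≡ 12^2 = 144 ≡ 22 (mod 61)
45^8 ≡ 22^2 = 484 ≡ 57 (mod 61)
45^16 ≡ 57^2 = 3249 ≡ 16 (mod 61)
45^32 ≡ 16^2 = 256 ≡ 12 (mod 61)
45^64 ≡ 12^2 = 144 ≡ 22 (mod 61)
45^128 ≡ 22^2 = 484 ≡ 57 (mod 61)
45^256 ≡ 57^2 = 3249 ≡ 16 (mod 61)
45^512 ≡ 16^2 = 256 ≡ 12 (mod 61)
45^1024 ≡ 12^2 = 144 ≡ 22 (mod 61)
45^2048 ≡ 22^2 = 484 ≡ 57 (mod 61)
45^3216 = 45^2048 * 45^1024 * 45^128 * 45^16 ≡ 57 * 22 * 57 * 16 (mod 61).
Accumulate the product:
57 * 22 = 1254 ≡ 34
34 * 57 = 1938 ≡ 47
47 * 16 = 752 ≡ 20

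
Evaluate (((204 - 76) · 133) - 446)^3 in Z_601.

399

204 - 76 = 128
128 · 133 = 17024 ≡ 196 (mod 601)
196 - 446 = -250 ≡ 351 (mod 601)
(351)^3 ≡ 399 (mod 601)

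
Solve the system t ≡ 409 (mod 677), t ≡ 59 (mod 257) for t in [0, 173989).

28843

677⁻¹ mod 257: 677×41 ≡ 1 (mod 257), so 677⁻¹ ≡ 41.
t = 409 + 677×((59 − 409)×41 mod 257) = 409 + 677×42 = 28843.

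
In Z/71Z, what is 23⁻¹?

34

71 = 3·23 + 2
23 = 11·2 + 1
2 = 2·1 + 0
gcd(23, 71) = 1, so the inverse exists.
Back-substitute for 1:
1 = 1·23 − 11·2
  = −11·71 + 34·23
So 23⁻¹ ≡ 34 (mod 71).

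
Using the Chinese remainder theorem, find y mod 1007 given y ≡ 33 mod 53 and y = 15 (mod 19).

775

53⁻¹ mod 19: 53*14 ≡ 1 (mod 19), so 53⁻¹ ≡ 14.
y = 33 + 53*((15 − 33)*14 mod 19) = 33 + 53*14 = 775.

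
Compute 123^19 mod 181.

83

Compute successive squares:
123^1 ≡ 123 (mod 181)
123^2 ≡ 123^2 = 15129 ≡ 106 (mod 181)
123^4 ≡ 106^2 = 11236 ≡ 14 (mod 181)
123^8 ≡ 14^2 = 196 ≡ 15 (mod 181)
123^16 ≡ 15^2 = 225 ≡ 44 (mod 181)
123^19 = 123^16 * 123^2 * 123^1 ≡ 44 * 106 * 123 (mod 181).
Accumulate the product:
44 * 106 = 4664 ≡ 139
139 * 123 = 17097 ≡ 83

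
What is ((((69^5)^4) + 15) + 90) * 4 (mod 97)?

(69)^5 ≡ 51 (mod 97)
(51)^4 ≡ 33 (mod 97)
33 + 15 = 48
48 + 90 = 138 ≡ 41 (mod 97)
41 * 4 = 164 ≡ 67 (mod 97)

67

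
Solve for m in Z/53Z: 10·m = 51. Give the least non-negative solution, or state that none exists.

gcd(10, 53) = 1, so a unique solution mod 53 exists.
10⁻¹ ≡ 16 (mod 53).
m ≡ 16·51 ≡ 21 (mod 53).

21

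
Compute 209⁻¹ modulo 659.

659 = 3×209 + 32
209 = 6×32 + 17
32 = 1×17 + 15
17 = 1×15 + 2
15 = 7×2 + 1
2 = 2×1 + 0
gcd(209, 659) = 1, so the inverse exists.
Back-substitute for 1:
1 = 1×15 − 7×2
  = −7×17 + 8×15
  = 8×32 − 15×17
  = −15×209 + 98×32
  = 98×659 − 309×209
So 209⁻¹ ≡ −309 ≡ 350 (mod 659).

350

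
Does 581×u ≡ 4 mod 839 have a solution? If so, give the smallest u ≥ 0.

26

gcd(581, 839) = 1, so a unique solution mod 839 exists.
581⁻¹ ≡ 426 (mod 839).
u ≡ 426×4 ≡ 26 (mod 839).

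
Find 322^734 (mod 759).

598

734 in binary is 1011011110, i.e. 734 = 512 + 128 + 64 + 16 + 8 + 4 + 2.
322^1 ≡ 322 (mod 759)
322^2 ≡ 322^2 = 103684 ≡ 460 (mod 759)
322^4 ≡ 460^2 = 211600 ≡ 598 (mod 759)
322^8 ≡ 598^2 = 357604 ≡ 115 (mod 759)
322^16 ≡ 115^2 = 13225 ≡ 322 (mod 759)
322^32 ≡ 322^2 = 103684 ≡ 460 (mod 759)
322^64 ≡ 460^2 = 211600 ≡ 598 (mod 759)
322^128 ≡ 598^2 = 357604 ≡ 115 (mod 759)
322^256 ≡ 115^2 = 13225 ≡ 322 (mod 759)
322^512 ≡ 322^2 = 103684 ≡ 460 (mod 759)
322^734 = 322^512 × 322^128 × 322^64 × 322^16 × 322^8 × 322^4 × 322^2 ≡ 460 × 115 × 598 × 322 × 115 × 598 × 460 (mod 759).
Accumulate the product:
460 × 115 = 52900 ≡ 529
529 × 598 = 316342 ≡ 598
598 × 322 = 192556 ≡ 529
529 × 115 = 60835 ≡ 115
115 × 598 = 68770 ≡ 460
460 × 460 = 211600 ≡ 598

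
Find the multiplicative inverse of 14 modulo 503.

36

503 = 35·14 + 13
14 = 1·13 + 1
13 = 13·1 + 0
gcd(14, 503) = 1, so the inverse exists.
Back-substitute for 1:
1 = 1·14 − 1·13
  = −1·503 + 36·14
So 14⁻¹ ≡ 36 (mod 503).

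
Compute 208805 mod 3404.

208805 = 61·3404 + 1161, so 208805 ≡ 1161 (mod 3404).

1161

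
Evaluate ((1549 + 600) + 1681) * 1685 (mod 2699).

241

1549 + 600 = 2149
2149 + 1681 = 3830 ≡ 1131 (mod 2699)
1131 * 1685 = 1905735 ≡ 241 (mod 2699)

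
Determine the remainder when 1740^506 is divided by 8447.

7598

By square-and-multiply:
1740^1 ≡ 1740 (mod 8447)
1740^2 ≡ 1740^2 = 3027600 ≡ 3574 (mod 8447)
1740^4 ≡ 3574^2 = 12773476 ≡ 1612 (mod 8447)
1740^8 ≡ 1612^2 = 2598544 ≡ 5315 (mod 8447)
1740^16 ≡ 5315^2 = 28249225 ≡ 2457 (mod 8447)
1740^32 ≡ 2457^2 = 6036849 ≡ 5691 (mod 8447)
1740^64 ≡ 5691^2 = 32387481 ≡ 1683 (mod 8447)
1740^128 ≡ 1683^2 = 2832489 ≡ 2744 (mod 8447)
1740^256 ≡ 2744^2 = 7529536 ≡ 3259 (mod 8447)
1740^506 = 1740^256 · 1740^128 · 1740^64 · 1740^32 · 1740^16 · 1740^8 · 1740^2 ≡ 3259 · 2744 · 1683 · 5691 · 2457 · 5315 · 3574 (mod 8447).
Accumulate the product:
3259 · 2744 = 8942696 ≡ 5770
5770 · 1683 = 9710910 ≡ 5307
5307 · 5691 = 30202137 ≡ 4112
4112 · 2457 = 10103184 ≡ 572
572 · 5315 = 3040180 ≡ 7707
7707 · 3574 = 27544818 ≡ 7598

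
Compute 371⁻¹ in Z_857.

Run the extended Euclidean algorithm:
857 = 2*371 + 115
371 = 3*115 + 26
115 = 4*26 + 11
26 = 2*11 + 4
11 = 2*4 + 3
4 = 1*3 + 1
3 = 3*1 + 0
gcd(371, 857) = 1, so the inverse exists.
Bézout: 1 = −100*857 + 231*371.
So 371⁻¹ ≡ 231 (mod 857).

231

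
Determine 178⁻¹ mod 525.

292

Apply the Euclidean algorithm and back-substitute:
525 = 2·178 + 169
178 = 1·169 + 9
169 = 18·9 + 7
9 = 1·7 + 2
7 = 3·2 + 1
2 = 2·1 + 0
gcd(178, 525) = 1, so the inverse exists.
Bézout: 1 = 79·525 − 233·178.
So 178⁻¹ ≡ −233 ≡ 292 (mod 525).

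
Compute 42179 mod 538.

215

42179 = 78·538 + 215, so 42179 ≡ 215 (mod 538).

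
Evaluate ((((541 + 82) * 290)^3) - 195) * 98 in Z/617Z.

541 + 82 = 623 ≡ 6 (mod 617)
6 * 290 = 1740 ≡ 506 (mod 617)
(506)^3 ≡ 258 (mod 617)
258 - 195 = 63
63 * 98 = 6174 ≡ 4 (mod 617)

4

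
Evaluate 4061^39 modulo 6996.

3581

By square-and-multiply:
4061^1 ≡ 4061 (mod 6996)
4061^2 ≡ 4061^2 = 16491721 ≡ 2149 (mod 6996)
4061^4 ≡ 2149^2 = 4618201 ≡ 841 (mod 6996)
4061^8 ≡ 841^2 = 707281 ≡ 685 (mod 6996)
4061^16 ≡ 685^2 = 469225 ≡ 493 (mod 6996)
4061^32 ≡ 493^2 = 243049 ≡ 5185 (mod 6996)
4061^39 = 4061^32 · 4061^4 · 4061^2 · 4061^1 ≡ 5185 · 841 · 2149 · 4061 (mod 6996).
Accumulate the product:
5185 · 841 = 4360585 ≡ 2077
2077 · 2149 = 4463473 ≡ 25
25 · 4061 = 101525 ≡ 3581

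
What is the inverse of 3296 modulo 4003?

3601

4003 = 1×3296 + 707
3296 = 4×707 + 468
707 = 1×468 + 239
468 = 1×239 + 229
239 = 1×229 + 10
229 = 22×10 + 9
10 = 1×9 + 1
9 = 9×1 + 0
gcd(3296, 4003) = 1, so the inverse exists.
Bézout: 1 = 331×4003 − 402×3296.
So 3296⁻¹ ≡ −402 ≡ 3601 (mod 4003).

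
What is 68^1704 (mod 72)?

64

By square-and-multiply:
1704 in binary is 11010101000, i.e. 1704 = 1024 + 512 + 128 + 32 + 8.
68^1 ≡ 68 (mod 72)
68^2 ≡ 68^2 = 4624 ≡ 16 (mod 72)
68^4 ≡ 16^2 = 256 ≡ 40 (mod 72)
68^8 ≡ 40^2 = 1600 ≡ 16 (mod 72)
68^16 ≡ 16^2 = 256 ≡ 40 (mod 72)
68^32 ≡ 40^2 = 1600 ≡ 16 (mod 72)
68^64 ≡ 16^2 = 256 ≡ 40 (mod 72)
68^128 ≡ 40^2 = 1600 ≡ 16 (mod 72)
68^256 ≡ 16^2 = 256 ≡ 40 (mod 72)
68^512 ≡ 40^2 = 1600 ≡ 16 (mod 72)
68^1024 ≡ 16^2 = 256 ≡ 40 (mod 72)
68^1704 = 68^1024 · 68^512 · 68^128 · 68^32 · 68^8 ≡ 40 · 16 · 16 · 16 · 16 (mod 72).
Accumulate the product:
40 · 16 = 640 ≡ 64
64 · 16 = 1024 ≡ 16
16 · 16 = 256 ≡ 40
40 · 16 = 640 ≡ 64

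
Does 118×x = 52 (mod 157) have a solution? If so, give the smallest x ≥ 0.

51

gcd(118, 157) = 1, so a unique solution mod 157 exists.
118⁻¹ ≡ 4 (mod 157).
x ≡ 4×52 ≡ 51 (mod 157).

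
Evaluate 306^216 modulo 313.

Using repeated squaring:
306^1 ≡ 306 (mod 313)
306^2 ≡ 306^2 = 93636 ≡ 49 (mod 313)
306^4 ≡ 49^2 = 2401 ≡ 210 (mod 313)
306^8 ≡ 210^2 = 44100 ≡ 280 (mod 313)
306^16 ≡ 280^2 = 78400 ≡ 150 (mod 313)
306^32 ≡ 150^2 = 22500 ≡ 277 (mod 313)
306^64 ≡ 277^2 = 76729 ≡ 44 (mod 313)
306^128 ≡ 44^2 = 1936 ≡ 58 (mod 313)
306^216 = 306^128 * 306^64 * 306^16 * 306^8 ≡ 58 * 44 * 150 * 280 (mod 313).
Accumulate the product:
58 * 44 = 2552 ≡ 48
48 * 150 = 7200 ≡ 1
1 * 280 = 280

280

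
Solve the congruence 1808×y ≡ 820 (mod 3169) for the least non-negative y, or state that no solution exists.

2882

gcd(1808, 3169) = 1, so a unique solution mod 3169 exists.
1808⁻¹ ≡ 475 (mod 3169).
y ≡ 475×820 ≡ 2882 (mod 3169).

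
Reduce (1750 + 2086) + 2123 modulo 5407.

1750 + 2086 = 3836
3836 + 2123 = 5959 ≡ 552 (mod 5407)

552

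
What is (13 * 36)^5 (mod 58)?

38

13 * 36 = 468 ≡ 4 (mod 58)
(4)^5 ≡ 38 (mod 58)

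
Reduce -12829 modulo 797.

-12829 = -17×797 + 720, so -12829 ≡ 720 (mod 797).

720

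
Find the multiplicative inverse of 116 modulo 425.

425 = 3*116 + 77
116 = 1*77 + 39
77 = 1*39 + 38
39 = 1*38 + 1
38 = 38*1 + 0
gcd(116, 425) = 1, so the inverse exists.
Back-substitute for 1:
1 = 1*39 − 1*38
  = −1*77 + 2*39
  = 2*116 − 3*77
  = −3*425 + 11*116
So 116⁻¹ ≡ 11 (mod 425).

11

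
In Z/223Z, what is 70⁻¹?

137

By the extended Euclidean algorithm:
223 = 3×70 + 13
70 = 5×13 + 5
13 = 2×5 + 3
5 = 1×3 + 2
3 = 1×2 + 1
2 = 2×1 + 0
gcd(70, 223) = 1, so the inverse exists.
Bézout: 1 = 27×223 − 86×70.
So 70⁻¹ ≡ −86 ≡ 137 (mod 223).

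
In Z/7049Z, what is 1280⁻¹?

391

Apply the Euclidean algorithm and back-substitute:
7049 = 5·1280 + 649
1280 = 1·649 + 631
649 = 1·631 + 18
631 = 35·18 + 1
18 = 18·1 + 0
gcd(1280, 7049) = 1, so the inverse exists.
Back-substitute for 1:
1 = 1·631 − 35·18
  = −35·649 + 36·631
  = 36·1280 − 71·649
  = −71·7049 + 391·1280
So 1280⁻¹ ≡ 391 (mod 7049).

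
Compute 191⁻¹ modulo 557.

By the extended Euclidean algorithm:
557 = 2*191 + 175
191 = 1*175 + 16
175 = 10*16 + 15
16 = 1*15 + 1
15 = 15*1 + 0
gcd(191, 557) = 1, so the inverse exists.
Back-substitute for 1:
1 = 1*16 − 1*15
  = −1*175 + 11*16
  = 11*191 − 12*175
  = −12*557 + 35*191
So 191⁻¹ ≡ 35 (mod 557).

35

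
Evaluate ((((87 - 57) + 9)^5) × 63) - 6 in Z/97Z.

94

87 - 57 = 30
30 + 9 = 39
(39)^5 ≡ 37 (mod 97)
37 × 63 = 2331 ≡ 3 (mod 97)
3 - 6 = -3 ≡ 94 (mod 97)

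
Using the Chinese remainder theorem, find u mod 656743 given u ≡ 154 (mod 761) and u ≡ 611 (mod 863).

761⁻¹ mod 863: 761·753 ≡ 1 (mod 863), so 761⁻¹ ≡ 753.
u = 154 + 761·((611 − 154)·753 mod 863) = 154 + 761·647 = 492521.
Check: 492521 mod 761 = 154, 492521 mod 863 = 611. ✓

492521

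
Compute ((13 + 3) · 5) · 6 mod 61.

53

13 + 3 = 16
16 · 5 = 80 ≡ 19 (mod 61)
19 · 6 = 114 ≡ 53 (mod 61)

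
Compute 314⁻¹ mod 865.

865 = 2*314 + 237
314 = 1*237 + 77
237 = 3*77 + 6
77 = 12*6 + 5
6 = 1*5 + 1
5 = 5*1 + 0
gcd(314, 865) = 1, so the inverse exists.
Back-substitute for 1:
1 = 1*6 − 1*5
  = −1*77 + 13*6
  = 13*237 − 40*77
  = −40*314 + 53*237
  = 53*865 − 146*314
So 314⁻¹ ≡ −146 ≡ 719 (mod 865).

719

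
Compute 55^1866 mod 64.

1866 in binary is 11101001010, i.e. 1866 = 1024 + 512 + 256 + 64 + 8 + 2.
55^1 ≡ 55 (mod 64)
55^2 ≡ 55^2 = 3025 ≡ 17 (mod 64)
55^4 ≡ 17^2 = 289 ≡ 33 (mod 64)
55^8 ≡ 33^2 = 1089 ≡ 1 (mod 64)
55^16 ≡ 1^2 = 1 (mod 64)
55^32 ≡ 1^2 = 1 (mod 64)
55^64 ≡ 1^2 = 1 (mod 64)
55^128 ≡ 1^2 = 1 (mod 64)
55^256 ≡ 1^2 = 1 (mod 64)
55^512 ≡ 1^2 = 1 (mod 64)
55^1024 ≡ 1^2 = 1 (mod 64)
55^1866 = 55^1024 × 55^512 × 55^256 × 55^64 × 55^8 × 55^2 ≡ 1 × 1 × 1 × 1 × 1 × 17 (mod 64).
Accumulate the product:
1 × 1 = 1
1 × 1 = 1
1 × 1 = 1
1 × 1 = 1
1 × 17 = 17

17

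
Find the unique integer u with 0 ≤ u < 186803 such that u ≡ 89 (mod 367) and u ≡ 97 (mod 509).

63213

367⁻¹ mod 509: 367*276 ≡ 1 (mod 509), so 367⁻¹ ≡ 276.
u = 89 + 367*((97 − 89)*276 mod 509) = 89 + 367*172 = 63213.
Check: 63213 mod 367 = 89, 63213 mod 509 = 97. ✓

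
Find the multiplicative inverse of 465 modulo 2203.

By the extended Euclidean algorithm:
2203 = 4*465 + 343
465 = 1*343 + 122
343 = 2*122 + 99
122 = 1*99 + 23
99 = 4*23 + 7
23 = 3*7 + 2
7 = 3*2 + 1
2 = 2*1 + 0
gcd(465, 2203) = 1, so the inverse exists.
Bézout: 1 = 202*2203 − 957*465.
So 465⁻¹ ≡ −957 ≡ 1246 (mod 2203).

1246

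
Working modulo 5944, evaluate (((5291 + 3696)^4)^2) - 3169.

368

5291 + 3696 = 8987 ≡ 3043 (mod 5944)
(3043)^4 ≡ 1081 (mod 5944)
(1081)^2 ≡ 3537 (mod 5944)
3537 - 3169 = 368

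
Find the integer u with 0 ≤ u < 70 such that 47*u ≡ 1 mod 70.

Run the extended Euclidean algorithm:
70 = 1*47 + 23
47 = 2*23 + 1
23 = 23*1 + 0
gcd(47, 70) = 1, so the inverse exists.
Bézout: 1 = −2*70 + 3*47.
So 47⁻¹ ≡ 3 (mod 70).

3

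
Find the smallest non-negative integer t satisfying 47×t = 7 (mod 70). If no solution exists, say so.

gcd(47, 70) = 1, so a unique solution mod 70 exists.
47⁻¹ ≡ 3 (mod 70).
t ≡ 3×7 ≡ 21 (mod 70).

21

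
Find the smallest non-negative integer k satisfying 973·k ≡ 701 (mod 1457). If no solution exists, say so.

712

gcd(973, 1457) = 1, so a unique solution mod 1457 exists.
973⁻¹ ≡ 292 (mod 1457).
k ≡ 292·701 ≡ 712 (mod 1457).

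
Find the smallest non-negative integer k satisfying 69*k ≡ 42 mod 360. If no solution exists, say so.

gcd(69, 360) = 3, and 3 | 42, so solutions exist.
Divide through by 3: 23*k ≡ 14 (mod 120).
23⁻¹ ≡ 47 (mod 120).
k ≡ 47*14 ≡ 58 (mod 120).
The smallest non-negative solution is k = 58.

58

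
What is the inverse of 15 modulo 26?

7

26 = 1×15 + 11
15 = 1×11 + 4
11 = 2×4 + 3
4 = 1×3 + 1
3 = 3×1 + 0
gcd(15, 26) = 1, so the inverse exists.
Bézout: 1 = −4×26 + 7×15.
So 15⁻¹ ≡ 7 (mod 26).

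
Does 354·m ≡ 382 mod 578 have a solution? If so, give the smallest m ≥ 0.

gcd(354, 578) = 2, and 2 | 382, so solutions exist.
Divide through by 2: 177·m mod 289 = 191.
177⁻¹ ≡ 209 (mod 289).
m ≡ 209·191 ≡ 37 (mod 289).
The smallest non-negative solution is m = 37.

37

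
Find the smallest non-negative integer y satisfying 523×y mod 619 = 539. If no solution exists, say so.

104

gcd(523, 619) = 1, so a unique solution mod 619 exists.
523⁻¹ ≡ 432 (mod 619).
y ≡ 432×539 ≡ 104 (mod 619).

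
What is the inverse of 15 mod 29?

Apply the Euclidean algorithm and back-substitute:
29 = 1·15 + 14
15 = 1·14 + 1
14 = 14·1 + 0
gcd(15, 29) = 1, so the inverse exists.
Bézout: 1 = −1·29 + 2·15.
So 15⁻¹ ≡ 2 (mod 29).

2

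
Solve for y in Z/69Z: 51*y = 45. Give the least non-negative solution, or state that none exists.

9

gcd(51, 69) = 3, and 3 | 45, so solutions exist.
Divide through by 3: 17*y ≡ 15 (mod 23).
17⁻¹ ≡ 19 (mod 23).
y ≡ 19*15 ≡ 9 (mod 23).
The smallest non-negative solution is y = 9.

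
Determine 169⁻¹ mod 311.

265

Apply the Euclidean algorithm and back-substitute:
311 = 1·169 + 142
169 = 1·142 + 27
142 = 5·27 + 7
27 = 3·7 + 6
7 = 1·6 + 1
6 = 6·1 + 0
gcd(169, 311) = 1, so the inverse exists.
Back-substitute for 1:
1 = 1·7 − 1·6
  = −1·27 + 4·7
  = 4·142 − 21·27
  = −21·169 + 25·142
  = 25·311 − 46·169
So 169⁻¹ ≡ −46 ≡ 265 (mod 311).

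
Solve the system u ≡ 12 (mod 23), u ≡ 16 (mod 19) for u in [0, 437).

23⁻¹ mod 19: 23*5 ≡ 1 (mod 19), so 23⁻¹ ≡ 5.
u = 12 + 23*((16 − 12)*5 mod 19) = 12 + 23*1 = 35.
Check: 35 mod 23 = 12, 35 mod 19 = 16. ✓

35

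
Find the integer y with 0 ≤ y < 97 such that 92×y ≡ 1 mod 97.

58

By the extended Euclidean algorithm:
97 = 1·92 + 5
92 = 18·5 + 2
5 = 2·2 + 1
2 = 2·1 + 0
gcd(92, 97) = 1, so the inverse exists.
Bézout: 1 = 37·97 − 39·92.
So 92⁻¹ ≡ −39 ≡ 58 (mod 97).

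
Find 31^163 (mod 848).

351

Compute successive squares:
163 in binary is 10100011, i.e. 163 = 128 + 32 + 2 + 1.
31^1 ≡ 31 (mod 848)
31^2 ≡ 31^2 = 961 ≡ 113 (mod 848)
31^4 ≡ 113^2 = 12769 ≡ 49 (mod 848)
31^8 ≡ 49^2 = 2401 ≡ 705 (mod 848)
31^16 ≡ 705^2 = 497025 ≡ 97 (mod 848)
31^32 ≡ 97^2 = 9409 ≡ 81 (mod 848)
31^64 ≡ 81^2 = 6561 ≡ 625 (mod 848)
31^128 ≡ 625^2 = 390625 ≡ 545 (mod 848)
31^163 = 31^128 × 31^32 × 31^2 × 31^1 ≡ 545 × 81 × 113 × 31 (mod 848).
Accumulate the product:
545 × 81 = 44145 ≡ 49
49 × 113 = 5537 ≡ 449
449 × 31 = 13919 ≡ 351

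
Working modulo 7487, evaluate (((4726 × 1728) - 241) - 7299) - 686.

4959

4726 × 1728 = 8166528 ≡ 5698 (mod 7487)
5698 - 241 = 5457
5457 - 7299 = -1842 ≡ 5645 (mod 7487)
5645 - 686 = 4959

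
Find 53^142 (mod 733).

Using repeated squaring:
53^1 ≡ 53 (mod 733)
53^2 ≡ 53^2 = 2809 ≡ 610 (mod 733)
53^4 ≡ 610^2 = 372100 ≡ 469 (mod 733)
53^8 ≡ 469^2 = 219961 ≡ 61 (mod 733)
53^16 ≡ 61^2 = 3721 ≡ 56 (mod 733)
53^32 ≡ 56^2 = 3136 ≡ 204 (mod 733)
53^64 ≡ 204^2 = 41616 ≡ 568 (mod 733)
53^128 ≡ 568^2 = 322624 ≡ 104 (mod 733)
53^142 = 53^128 · 53^8 · 53^4 · 53^2 ≡ 104 · 61 · 469 · 610 (mod 733).
Accumulate the product:
104 · 61 = 6344 ≡ 480
480 · 469 = 225120 ≡ 89
89 · 610 = 54290 ≡ 48

48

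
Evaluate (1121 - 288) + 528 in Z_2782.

1121 - 288 = 833
833 + 528 = 1361

1361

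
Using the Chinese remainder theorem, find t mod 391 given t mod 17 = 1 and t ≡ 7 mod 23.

17⁻¹ mod 23: 17·19 ≡ 1 (mod 23), so 17⁻¹ ≡ 19.
t = 1 + 17·((7 − 1)·19 mod 23) = 1 + 17·22 = 375.
Check: 375 mod 17 = 1, 375 mod 23 = 7. ✓

375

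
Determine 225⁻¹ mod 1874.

633

1874 = 8·225 + 74
225 = 3·74 + 3
74 = 24·3 + 2
3 = 1·2 + 1
2 = 2·1 + 0
gcd(225, 1874) = 1, so the inverse exists.
Back-substitute for 1:
1 = 1·3 − 1·2
  = −1·74 + 25·3
  = 25·225 − 76·74
  = −76·1874 + 633·225
So 225⁻¹ ≡ 633 (mod 1874).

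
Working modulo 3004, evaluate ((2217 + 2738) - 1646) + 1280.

2217 + 2738 = 4955 ≡ 1951 (mod 3004)
1951 - 1646 = 305
305 + 1280 = 1585

1585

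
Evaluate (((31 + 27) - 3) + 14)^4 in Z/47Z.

8

31 + 27 = 58 ≡ 11 (mod 47)
11 - 3 = 8
8 + 14 = 22
(22)^4 ≡ 8 (mod 47)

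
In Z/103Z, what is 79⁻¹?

Run the extended Euclidean algorithm:
103 = 1*79 + 24
79 = 3*24 + 7
24 = 3*7 + 3
7 = 2*3 + 1
3 = 3*1 + 0
gcd(79, 103) = 1, so the inverse exists.
Back-substitute for 1:
1 = 1*7 − 2*3
  = −2*24 + 7*7
  = 7*79 − 23*24
  = −23*103 + 30*79
So 79⁻¹ ≡ 30 (mod 103).

30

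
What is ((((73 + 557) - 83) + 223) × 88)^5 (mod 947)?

609

73 + 557 = 630
630 - 83 = 547
547 + 223 = 770
770 × 88 = 67760 ≡ 523 (mod 947)
(523)^5 ≡ 609 (mod 947)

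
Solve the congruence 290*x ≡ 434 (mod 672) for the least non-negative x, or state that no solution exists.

217

gcd(290, 672) = 2, and 2 | 434, so solutions exist.
Divide through by 2: 145*x ≡ 217 mod 336.
145⁻¹ ≡ 241 (mod 336).
x ≡ 241*217 ≡ 217 (mod 336).
The smallest non-negative solution is x = 217.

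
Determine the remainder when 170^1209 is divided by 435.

20

By square-and-multiply:
1209 in binary is 10010111001, i.e. 1209 = 1024 + 128 + 32 + 16 + 8 + 1.
170^1 ≡ 170 (mod 435)
170^2 ≡ 170^2 = 28900 ≡ 190 (mod 435)
170^4 ≡ 190^2 = 36100 ≡ 430 (mod 435)
170^8 ≡ 430^2 = 184900 ≡ 25 (mod 435)
170^16 ≡ 25^2 = 625 ≡ 190 (mod 435)
170^32 ≡ 190^2 = 36100 ≡ 430 (mod 435)
170^64 ≡ 430^2 = 184900 ≡ 25 (mod 435)
170^128 ≡ 25^2 = 625 ≡ 190 (mod 435)
170^256 ≡ 190^2 = 36100 ≡ 430 (mod 435)
170^512 ≡ 430^2 = 184900 ≡ 25 (mod 435)
170^1024 ≡ 25^2 = 625 ≡ 190 (mod 435)
170^1209 = 170^1024 × 170^128 × 170^32 × 170^16 × 170^8 × 170^1 ≡ 190 × 190 × 430 × 190 × 25 × 170 (mod 435).
Accumulate the product:
190 × 190 = 36100 ≡ 430
430 × 430 = 184900 ≡ 25
25 × 190 = 4750 ≡ 400
400 × 25 = 10000 ≡ 430
430 × 170 = 73100 ≡ 20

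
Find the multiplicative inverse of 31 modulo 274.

221

Apply the Euclidean algorithm and back-substitute:
274 = 8*31 + 26
31 = 1*26 + 5
26 = 5*5 + 1
5 = 5*1 + 0
gcd(31, 274) = 1, so the inverse exists.
Bézout: 1 = 6*274 − 53*31.
So 31⁻¹ ≡ −53 ≡ 221 (mod 274).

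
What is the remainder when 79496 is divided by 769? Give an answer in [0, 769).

79496 = 103×769 + 289, so 79496 ≡ 289 (mod 769).

289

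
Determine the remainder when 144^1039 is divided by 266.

144

144^1 ≡ 144 (mod 266)
144^2 ≡ 144^2 = 20736 ≡ 254 (mod 266)
144^4 ≡ 254^2 = 64516 ≡ 144 (mod 266)
144^8 ≡ 144^2 = 20736 ≡ 254 (mod 266)
144^16 ≡ 254^2 = 64516 ≡ 144 (mod 266)
144^32 ≡ 144^2 = 20736 ≡ 254 (mod 266)
144^64 ≡ 254^2 = 64516 ≡ 144 (mod 266)
144^128 ≡ 144^2 = 20736 ≡ 254 (mod 266)
144^256 ≡ 254^2 = 64516 ≡ 144 (mod 266)
144^512 ≡ 144^2 = 20736 ≡ 254 (mod 266)
144^1024 ≡ 254^2 = 64516 ≡ 144 (mod 266)
144^1039 = 144^1024 · 144^8 · 144^4 · 144^2 · 144^1 ≡ 144 · 254 · 144 · 254 · 144 (mod 266).
Accumulate the product:
144 · 254 = 36576 ≡ 134
134 · 144 = 19296 ≡ 144
144 · 254 = 36576 ≡ 134
134 · 144 = 19296 ≡ 144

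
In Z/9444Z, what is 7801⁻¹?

4357

9444 = 1×7801 + 1643
7801 = 4×1643 + 1229
1643 = 1×1229 + 414
1229 = 2×414 + 401
414 = 1×401 + 13
401 = 30×13 + 11
13 = 1×11 + 2
11 = 5×2 + 1
2 = 2×1 + 0
gcd(7801, 9444) = 1, so the inverse exists.
Back-substitute for 1:
1 = 1×11 − 5×2
  = −5×13 + 6×11
  = 6×401 − 185×13
  = −185×414 + 191×401
  = 191×1229 − 567×414
  = −567×1643 + 758×1229
  = 758×7801 − 3599×1643
  = −3599×9444 + 4357×7801
So 7801⁻¹ ≡ 4357 (mod 9444).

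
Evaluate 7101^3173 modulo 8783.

7101^1 ≡ 7101 (mod 8783)
7101^2 ≡ 7101^2 = 50424201 ≡ 998 (mod 8783)
7101^4 ≡ 998^2 = 996004 ≡ 3525 (mod 8783)
7101^8 ≡ 3525^2 = 12425625 ≡ 6463 (mod 8783)
7101^16 ≡ 6463^2 = 41770369 ≡ 7204 (mod 8783)
7101^32 ≡ 7204^2 = 51897616 ≡ 7652 (mod 8783)
7101^64 ≡ 7652^2 = 58553104 ≡ 5626 (mod 8783)
7101^128 ≡ 5626^2 = 31651876 ≡ 6727 (mod 8783)
7101^256 ≡ 6727^2 = 45252529 ≡ 2513 (mod 8783)
7101^512 ≡ 2513^2 = 6315169 ≡ 192 (mod 8783)
7101^1024 ≡ 192^2 = 36864 ≡ 1732 (mod 8783)
7101^2048 ≡ 1732^2 = 2999824 ≡ 4821 (mod 8783)
7101^3173 = 7101^2048 * 7101^1024 * 7101^64 * 7101^32 * 7101^4 * 7101^1 ≡ 4821 * 1732 * 5626 * 7652 * 3525 * 7101 (mod 8783).
Accumulate the product:
4821 * 1732 = 8349972 ≡ 6122
6122 * 5626 = 34442372 ≡ 4229
4229 * 7652 = 32360308 ≡ 3736
3736 * 3525 = 13169400 ≡ 3683
3683 * 7101 = 26152983 ≡ 5992

5992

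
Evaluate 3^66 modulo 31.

16

3^1 ≡ 3 (mod 31)
3^2 ≡ 3^2 = 9 (mod 31)
3^4 ≡ 9^2 = 81 ≡ 19 (mod 31)
3^8 ≡ 19^2 = 361 ≡ 20 (mod 31)
3^16 ≡ 20^2 = 400 ≡ 28 (mod 31)
3^32 ≡ 28^2 = 784 ≡ 9 (mod 31)
3^64 ≡ 9^2 = 81 ≡ 19 (mod 31)
3^66 = 3^64 · 3^2 ≡ 19 · 9 (mod 31).
19 · 9 = 171 ≡ 16 (mod 31).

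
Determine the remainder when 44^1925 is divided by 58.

By square-and-multiply:
44^1 ≡ 44 (mod 58)
44^2 ≡ 44^2 = 1936 ≡ 22 (mod 58)
44^4 ≡ 22^2 = 484 ≡ 20 (mod 58)
44^8 ≡ 20^2 = 400 ≡ 52 (mod 58)
44^16 ≡ 52^2 = 2704 ≡ 36 (mod 58)
44^32 ≡ 36^2 = 1296 ≡ 20 (mod 58)
44^64 ≡ 20^2 = 400 ≡ 52 (mod 58)
44^128 ≡ 52^2 = 2704 ≡ 36 (mod 58)
44^256 ≡ 36^2 = 1296 ≡ 20 (mod 58)
44^512 ≡ 20^2 = 400 ≡ 52 (mod 58)
44^1024 ≡ 52^2 = 2704 ≡ 36 (mod 58)
44^1925 = 44^1024 * 44^512 * 44^256 * 44^128 * 44^4 * 44^1 ≡ 36 * 52 * 20 * 36 * 20 * 44 (mod 58).
Accumulate the product:
36 * 52 = 1872 ≡ 16
16 * 20 = 320 ≡ 30
30 * 36 = 1080 ≡ 36
36 * 20 = 720 ≡ 24
24 * 44 = 1056 ≡ 12

12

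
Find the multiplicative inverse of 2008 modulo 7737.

7737 = 3*2008 + 1713
2008 = 1*1713 + 295
1713 = 5*295 + 238
295 = 1*238 + 57
238 = 4*57 + 10
57 = 5*10 + 7
10 = 1*7 + 3
7 = 2*3 + 1
3 = 3*1 + 0
gcd(2008, 7737) = 1, so the inverse exists.
Bézout: 1 = −599*7737 + 2308*2008.
So 2008⁻¹ ≡ 2308 (mod 7737).

2308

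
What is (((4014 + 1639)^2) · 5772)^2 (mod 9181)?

4014 + 1639 = 5653
(5653)^2 ≡ 6529 (mod 9181)
6529 · 5772 = 37685388 ≡ 6564 (mod 9181)
(6564)^2 ≡ 8844 (mod 9181)

8844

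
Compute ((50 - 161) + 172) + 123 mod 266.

50 - 161 = -111 ≡ 155 (mod 266)
155 + 172 = 327 ≡ 61 (mod 266)
61 + 123 = 184

184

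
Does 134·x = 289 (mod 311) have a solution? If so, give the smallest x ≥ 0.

218

gcd(134, 311) = 1, so a unique solution mod 311 exists.
134⁻¹ ≡ 188 (mod 311).
x ≡ 188·289 ≡ 218 (mod 311).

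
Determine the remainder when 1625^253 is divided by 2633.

1480

253 in binary is 11111101, i.e. 253 = 128 + 64 + 32 + 16 + 8 + 4 + 1.
1625^1 ≡ 1625 (mod 2633)
1625^2 ≡ 1625^2 = 2640625 ≡ 2359 (mod 2633)
1625^4 ≡ 2359^2 = 5564881 ≡ 1352 (mod 2633)
1625^8 ≡ 1352^2 = 1827904 ≡ 602 (mod 2633)
1625^16 ≡ 602^2 = 362404 ≡ 1683 (mod 2633)
1625^32 ≡ 1683^2 = 2832489 ≡ 2014 (mod 2633)
1625^64 ≡ 2014^2 = 4056196 ≡ 1376 (mod 2633)
1625^128 ≡ 1376^2 = 1893376 ≡ 249 (mod 2633)
1625^253 = 1625^128 × 1625^64 × 1625^32 × 1625^16 × 1625^8 × 1625^4 × 1625^1 ≡ 249 × 1376 × 2014 × 1683 × 602 × 1352 × 1625 (mod 2633).
Accumulate the product:
249 × 1376 = 342624 ≡ 334
334 × 2014 = 672676 ≡ 1261
1261 × 1683 = 2122263 ≡ 65
65 × 602 = 39130 ≡ 2268
2268 × 1352 = 3066336 ≡ 1524
1524 × 1625 = 2476500 ≡ 1480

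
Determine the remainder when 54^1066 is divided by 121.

56

1066 in binary is 10000101010, i.e. 1066 = 1024 + 32 + 8 + 2.
54^1 ≡ 54 (mod 121)
54^2 ≡ 54^2 = 2916 ≡ 12 (mod 121)
54^4 ≡ 12^2 = 144 ≡ 23 (mod 121)
54^8 ≡ 23^2 = 529 ≡ 45 (mod 121)
54^16 ≡ 45^2 = 2025 ≡ 89 (mod 121)
54^32 ≡ 89^2 = 7921 ≡ 56 (mod 121)
54^64 ≡ 56^2 = 3136 ≡ 111 (mod 121)
54^128 ≡ 111^2 = 12321 ≡ 100 (mod 121)
54^256 ≡ 100^2 = 10000 ≡ 78 (mod 121)
54^512 ≡ 78^2 = 6084 ≡ 34 (mod 121)
54^1024 ≡ 34^2 = 1156 ≡ 67 (mod 121)
54^1066 = 54^1024 * 54^32 * 54^8 * 54^2 ≡ 67 * 56 * 45 * 12 (mod 121).
Accumulate the product:
67 * 56 = 3752 ≡ 1
1 * 45 = 45
45 * 12 = 540 ≡ 56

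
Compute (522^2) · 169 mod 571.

359

(522)^2 ≡ 117 (mod 571)
117 · 169 = 19773 ≡ 359 (mod 571)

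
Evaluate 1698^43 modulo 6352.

2736

43 in binary is 101011, i.e. 43 = 32 + 8 + 2 + 1.
1698^1 ≡ 1698 (mod 6352)
1698^2 ≡ 1698^2 = 2883204 ≡ 5748 (mod 6352)
1698^4 ≡ 5748^2 = 33039504 ≡ 2752 (mod 6352)
1698^8 ≡ 2752^2 = 7573504 ≡ 1920 (mod 6352)
1698^16 ≡ 1920^2 = 3686400 ≡ 2240 (mod 6352)
1698^32 ≡ 2240^2 = 5017600 ≡ 5872 (mod 6352)
1698^43 = 1698^32 · 1698^8 · 1698^2 · 1698^1 ≡ 5872 · 1920 · 5748 · 1698 (mod 6352).
Accumulate the product:
5872 · 1920 = 11274240 ≡ 5792
5792 · 5748 = 33292416 ≡ 1584
1584 · 1698 = 2689632 ≡ 2736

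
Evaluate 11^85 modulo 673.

85 in binary is 1010101, i.e. 85 = 64 + 16 + 4 + 1.
11^1 ≡ 11 (mod 673)
11^2 ≡ 11^2 = 121 (mod 673)
11^4 ≡ 121^2 = 14641 ≡ 508 (mod 673)
11^8 ≡ 508^2 = 258064 ≡ 305 (mod 673)
11^16 ≡ 305^2 = 93025 ≡ 151 (mod 673)
11^32 ≡ 151^2 = 22801 ≡ 592 (mod 673)
11^64 ≡ 592^2 = 350464 ≡ 504 (mod 673)
11^85 = 11^64 · 11^16 · 11^4 · 11^1 ≡ 504 · 151 · 508 · 11 (mod 673).
Accumulate the product:
504 · 151 = 76104 ≡ 55
55 · 508 = 27940 ≡ 347
347 · 11 = 3817 ≡ 452

452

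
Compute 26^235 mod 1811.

Using repeated squaring:
26^1 ≡ 26 (mod 1811)
26^2 ≡ 26^2 = 676 (mod 1811)
26^4 ≡ 676^2 = 456976 ≡ 604 (mod 1811)
26^8 ≡ 604^2 = 364816 ≡ 805 (mod 1811)
26^16 ≡ 805^2 = 648025 ≡ 1498 (mod 1811)
26^32 ≡ 1498^2 = 2244004 ≡ 175 (mod 1811)
26^64 ≡ 175^2 = 30625 ≡ 1649 (mod 1811)
26^128 ≡ 1649^2 = 2719201 ≡ 890 (mod 1811)
26^235 = 26^128 · 26^64 · 26^32 · 26^8 · 26^2 · 26^1 ≡ 890 · 1649 · 175 · 805 · 676 · 26 (mod 1811).
Accumulate the product:
890 · 1649 = 1467610 ≡ 700
700 · 175 = 122500 ≡ 1163
1163 · 805 = 936215 ≡ 1739
1739 · 676 = 1175564 ≡ 225
225 · 26 = 5850 ≡ 417

417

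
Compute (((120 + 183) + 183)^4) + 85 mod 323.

191

120 + 183 = 303
303 + 183 = 486 ≡ 163 (mod 323)
(163)^4 ≡ 106 (mod 323)
106 + 85 = 191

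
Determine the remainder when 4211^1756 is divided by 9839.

355

Compute successive squares:
4211^1 ≡ 4211 (mod 9839)
4211^2 ≡ 4211^2 = 17732521 ≡ 2643 (mod 9839)
4211^4 ≡ 2643^2 = 6985449 ≡ 9598 (mod 9839)
4211^8 ≡ 9598^2 = 92121604 ≡ 8886 (mod 9839)
4211^16 ≡ 8886^2 = 78960996 ≡ 3021 (mod 9839)
4211^32 ≡ 3021^2 = 9126441 ≡ 5688 (mod 9839)
4211^64 ≡ 5688^2 = 32353344 ≡ 2712 (mod 9839)
4211^128 ≡ 2712^2 = 7354944 ≡ 5211 (mod 9839)
4211^256 ≡ 5211^2 = 27154521 ≡ 8720 (mod 9839)
4211^512 ≡ 8720^2 = 76038400 ≡ 2608 (mod 9839)
4211^1024 ≡ 2608^2 = 6801664 ≡ 2915 (mod 9839)
4211^1756 = 4211^1024 · 4211^512 · 4211^128 · 4211^64 · 4211^16 · 4211^8 · 4211^4 ≡ 2915 · 2608 · 5211 · 2712 · 3021 · 8886 · 9598 (mod 9839).
Accumulate the product:
2915 · 2608 = 7602320 ≡ 6612
6612 · 5211 = 34455132 ≡ 8793
8793 · 2712 = 23846616 ≡ 6719
6719 · 3021 = 20298099 ≡ 242
242 · 8886 = 2150412 ≡ 5510
5510 · 9598 = 52884980 ≡ 355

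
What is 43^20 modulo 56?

1

20 in binary is 10100, i.e. 20 = 16 + 4.
43^1 ≡ 43 (mod 56)
43^2 ≡ 43^2 = 1849 ≡ 1 (mod 56)
43^4 ≡ 1^2 = 1 (mod 56)
43^8 ≡ 1^2 = 1 (mod 56)
43^16 ≡ 1^2 = 1 (mod 56)
43^20 = 43^16 · 43^4 ≡ 1 · 1 (mod 56).
1 · 1 = 1 ≡ 1 (mod 56).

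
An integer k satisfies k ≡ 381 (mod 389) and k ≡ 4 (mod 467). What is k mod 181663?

153647

389⁻¹ mod 467: 389·461 ≡ 1 (mod 467), so 389⁻¹ ≡ 461.
k = 381 + 389·((4 − 381)·461 mod 467) = 381 + 389·394 = 153647.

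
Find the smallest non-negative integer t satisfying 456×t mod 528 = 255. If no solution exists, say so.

no solution

gcd(456, 528) = 24, and 24 does not divide 255.
So the congruence has no solution.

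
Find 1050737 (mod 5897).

1050737 = 178×5897 + 1071, so 1050737 ≡ 1071 (mod 5897).

1071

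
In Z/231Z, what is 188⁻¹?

188

By the extended Euclidean algorithm:
231 = 1·188 + 43
188 = 4·43 + 16
43 = 2·16 + 11
16 = 1·11 + 5
11 = 2·5 + 1
5 = 5·1 + 0
gcd(188, 231) = 1, so the inverse exists.
Back-substitute for 1:
1 = 1·11 − 2·5
  = −2·16 + 3·11
  = 3·43 − 8·16
  = −8·188 + 35·43
  = 35·231 − 43·188
So 188⁻¹ ≡ −43 ≡ 188 (mod 231).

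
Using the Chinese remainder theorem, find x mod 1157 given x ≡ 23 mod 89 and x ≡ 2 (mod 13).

379

89⁻¹ mod 13: 89*6 ≡ 1 (mod 13), so 89⁻¹ ≡ 6.
x = 23 + 89*((2 − 23)*6 mod 13) = 23 + 89*4 = 379.
Check: 379 mod 89 = 23, 379 mod 13 = 2. ✓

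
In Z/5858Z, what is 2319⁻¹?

By the extended Euclidean algorithm:
5858 = 2·2319 + 1220
2319 = 1·1220 + 1099
1220 = 1·1099 + 121
1099 = 9·121 + 10
121 = 12·10 + 1
10 = 10·1 + 0
gcd(2319, 5858) = 1, so the inverse exists.
Back-substitute for 1:
1 = 1·121 − 12·10
  = −12·1099 + 109·121
  = 109·1220 − 121·1099
  = −121·2319 + 230·1220
  = 230·5858 − 581·2319
So 2319⁻¹ ≡ −581 ≡ 5277 (mod 5858).

5277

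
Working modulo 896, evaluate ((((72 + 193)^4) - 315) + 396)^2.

72 + 193 = 265
(265)^4 ≡ 673 (mod 896)
673 - 315 = 358
358 + 396 = 754
(754)^2 ≡ 452 (mod 896)

452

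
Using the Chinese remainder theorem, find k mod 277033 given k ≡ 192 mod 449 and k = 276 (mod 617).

138484

449⁻¹ mod 617: 449*415 ≡ 1 (mod 617), so 449⁻¹ ≡ 415.
k = 192 + 449*((276 − 192)*415 mod 617) = 192 + 449*308 = 138484.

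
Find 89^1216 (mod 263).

49

Compute successive squares:
89^1 ≡ 89 (mod 263)
89^2 ≡ 89^2 = 7921 ≡ 31 (mod 263)
89^4 ≡ 31^2 = 961 ≡ 172 (mod 263)
89^8 ≡ 172^2 = 29584 ≡ 128 (mod 263)
89^16 ≡ 128^2 = 16384 ≡ 78 (mod 263)
89^32 ≡ 78^2 = 6084 ≡ 35 (mod 263)
89^64 ≡ 35^2 = 1225 ≡ 173 (mod 263)
89^128 ≡ 173^2 = 29929 ≡ 210 (mod 263)
89^256 ≡ 210^2 = 44100 ≡ 179 (mod 263)
89^512 ≡ 179^2 = 32041 ≡ 218 (mod 263)
89^1024 ≡ 218^2 = 47524 ≡ 184 (mod 263)
89^1216 = 89^1024 · 89^128 · 89^64 ≡ 184 · 210 · 173 (mod 263).
Accumulate the product:
184 · 210 = 38640 ≡ 242
242 · 173 = 41866 ≡ 49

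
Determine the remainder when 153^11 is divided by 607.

Compute successive squares:
153^1 ≡ 153 (mod 607)
153^2 ≡ 153^2 = 23409 ≡ 343 (mod 607)
153^4 ≡ 343^2 = 117649 ≡ 498 (mod 607)
153^8 ≡ 498^2 = 248004 ≡ 348 (mod 607)
153^11 = 153^8 × 153^2 × 153^1 ≡ 348 × 343 × 153 (mod 607).
Accumulate the product:
348 × 343 = 119364 ≡ 392
392 × 153 = 59976 ≡ 490

490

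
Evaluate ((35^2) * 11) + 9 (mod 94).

(35)^2 ≡ 3 (mod 94)
3 * 11 = 33
33 + 9 = 42

42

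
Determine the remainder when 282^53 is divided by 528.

By square-and-multiply:
282^1 ≡ 282 (mod 528)
282^2 ≡ 282^2 = 79524 ≡ 324 (mod 528)
282^4 ≡ 324^2 = 104976 ≡ 432 (mod 528)
282^8 ≡ 432^2 = 186624 ≡ 240 (mod 528)
282^16 ≡ 240^2 = 57600 ≡ 48 (mod 528)
282^32 ≡ 48^2 = 2304 ≡ 192 (mod 528)
282^53 = 282^32 · 282^16 · 282^4 · 282^1 ≡ 192 · 48 · 432 · 282 (mod 528).
Accumulate the product:
192 · 48 = 9216 ≡ 240
240 · 432 = 103680 ≡ 192
192 · 282 = 54144 ≡ 288

288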